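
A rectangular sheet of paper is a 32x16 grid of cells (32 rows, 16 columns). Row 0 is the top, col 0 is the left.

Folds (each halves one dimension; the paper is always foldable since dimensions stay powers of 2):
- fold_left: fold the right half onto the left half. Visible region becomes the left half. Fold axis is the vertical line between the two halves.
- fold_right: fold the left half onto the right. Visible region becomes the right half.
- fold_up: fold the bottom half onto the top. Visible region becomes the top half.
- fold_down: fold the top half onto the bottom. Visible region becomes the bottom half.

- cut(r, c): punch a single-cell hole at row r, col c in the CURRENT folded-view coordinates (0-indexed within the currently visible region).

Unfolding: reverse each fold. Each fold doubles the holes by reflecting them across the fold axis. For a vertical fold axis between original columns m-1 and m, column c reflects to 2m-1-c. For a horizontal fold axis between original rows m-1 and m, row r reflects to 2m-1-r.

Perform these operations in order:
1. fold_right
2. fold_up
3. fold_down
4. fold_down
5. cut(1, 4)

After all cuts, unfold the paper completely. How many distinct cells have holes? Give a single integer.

Answer: 16

Derivation:
Op 1 fold_right: fold axis v@8; visible region now rows[0,32) x cols[8,16) = 32x8
Op 2 fold_up: fold axis h@16; visible region now rows[0,16) x cols[8,16) = 16x8
Op 3 fold_down: fold axis h@8; visible region now rows[8,16) x cols[8,16) = 8x8
Op 4 fold_down: fold axis h@12; visible region now rows[12,16) x cols[8,16) = 4x8
Op 5 cut(1, 4): punch at orig (13,12); cuts so far [(13, 12)]; region rows[12,16) x cols[8,16) = 4x8
Unfold 1 (reflect across h@12): 2 holes -> [(10, 12), (13, 12)]
Unfold 2 (reflect across h@8): 4 holes -> [(2, 12), (5, 12), (10, 12), (13, 12)]
Unfold 3 (reflect across h@16): 8 holes -> [(2, 12), (5, 12), (10, 12), (13, 12), (18, 12), (21, 12), (26, 12), (29, 12)]
Unfold 4 (reflect across v@8): 16 holes -> [(2, 3), (2, 12), (5, 3), (5, 12), (10, 3), (10, 12), (13, 3), (13, 12), (18, 3), (18, 12), (21, 3), (21, 12), (26, 3), (26, 12), (29, 3), (29, 12)]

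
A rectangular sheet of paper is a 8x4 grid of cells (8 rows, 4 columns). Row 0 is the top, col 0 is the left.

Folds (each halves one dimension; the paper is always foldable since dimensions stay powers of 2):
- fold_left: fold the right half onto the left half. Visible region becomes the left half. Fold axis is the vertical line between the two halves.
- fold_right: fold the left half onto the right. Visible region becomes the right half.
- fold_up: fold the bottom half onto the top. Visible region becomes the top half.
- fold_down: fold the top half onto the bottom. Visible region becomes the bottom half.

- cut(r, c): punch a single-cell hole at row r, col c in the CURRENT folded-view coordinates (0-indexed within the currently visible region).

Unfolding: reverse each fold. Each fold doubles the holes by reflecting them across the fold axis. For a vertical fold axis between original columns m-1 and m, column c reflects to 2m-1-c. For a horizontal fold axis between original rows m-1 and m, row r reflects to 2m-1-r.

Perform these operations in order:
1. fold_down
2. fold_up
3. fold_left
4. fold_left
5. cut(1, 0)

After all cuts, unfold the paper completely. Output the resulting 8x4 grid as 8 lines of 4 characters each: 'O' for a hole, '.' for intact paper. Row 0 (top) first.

Op 1 fold_down: fold axis h@4; visible region now rows[4,8) x cols[0,4) = 4x4
Op 2 fold_up: fold axis h@6; visible region now rows[4,6) x cols[0,4) = 2x4
Op 3 fold_left: fold axis v@2; visible region now rows[4,6) x cols[0,2) = 2x2
Op 4 fold_left: fold axis v@1; visible region now rows[4,6) x cols[0,1) = 2x1
Op 5 cut(1, 0): punch at orig (5,0); cuts so far [(5, 0)]; region rows[4,6) x cols[0,1) = 2x1
Unfold 1 (reflect across v@1): 2 holes -> [(5, 0), (5, 1)]
Unfold 2 (reflect across v@2): 4 holes -> [(5, 0), (5, 1), (5, 2), (5, 3)]
Unfold 3 (reflect across h@6): 8 holes -> [(5, 0), (5, 1), (5, 2), (5, 3), (6, 0), (6, 1), (6, 2), (6, 3)]
Unfold 4 (reflect across h@4): 16 holes -> [(1, 0), (1, 1), (1, 2), (1, 3), (2, 0), (2, 1), (2, 2), (2, 3), (5, 0), (5, 1), (5, 2), (5, 3), (6, 0), (6, 1), (6, 2), (6, 3)]

Answer: ....
OOOO
OOOO
....
....
OOOO
OOOO
....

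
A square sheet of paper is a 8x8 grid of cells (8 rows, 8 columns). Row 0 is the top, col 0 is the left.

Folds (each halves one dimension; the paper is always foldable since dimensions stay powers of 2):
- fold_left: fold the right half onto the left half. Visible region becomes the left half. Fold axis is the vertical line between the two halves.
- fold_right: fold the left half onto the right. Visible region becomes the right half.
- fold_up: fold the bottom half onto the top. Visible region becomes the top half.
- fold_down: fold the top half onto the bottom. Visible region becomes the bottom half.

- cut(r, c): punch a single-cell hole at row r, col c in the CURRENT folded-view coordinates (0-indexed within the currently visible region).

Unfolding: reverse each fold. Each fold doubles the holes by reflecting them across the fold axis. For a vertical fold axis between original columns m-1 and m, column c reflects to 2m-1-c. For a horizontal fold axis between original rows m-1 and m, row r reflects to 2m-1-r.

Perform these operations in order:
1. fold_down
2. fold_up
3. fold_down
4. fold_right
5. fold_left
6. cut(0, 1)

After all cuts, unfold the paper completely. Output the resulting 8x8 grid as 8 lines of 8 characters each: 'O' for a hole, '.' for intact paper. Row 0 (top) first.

Answer: .OO..OO.
.OO..OO.
.OO..OO.
.OO..OO.
.OO..OO.
.OO..OO.
.OO..OO.
.OO..OO.

Derivation:
Op 1 fold_down: fold axis h@4; visible region now rows[4,8) x cols[0,8) = 4x8
Op 2 fold_up: fold axis h@6; visible region now rows[4,6) x cols[0,8) = 2x8
Op 3 fold_down: fold axis h@5; visible region now rows[5,6) x cols[0,8) = 1x8
Op 4 fold_right: fold axis v@4; visible region now rows[5,6) x cols[4,8) = 1x4
Op 5 fold_left: fold axis v@6; visible region now rows[5,6) x cols[4,6) = 1x2
Op 6 cut(0, 1): punch at orig (5,5); cuts so far [(5, 5)]; region rows[5,6) x cols[4,6) = 1x2
Unfold 1 (reflect across v@6): 2 holes -> [(5, 5), (5, 6)]
Unfold 2 (reflect across v@4): 4 holes -> [(5, 1), (5, 2), (5, 5), (5, 6)]
Unfold 3 (reflect across h@5): 8 holes -> [(4, 1), (4, 2), (4, 5), (4, 6), (5, 1), (5, 2), (5, 5), (5, 6)]
Unfold 4 (reflect across h@6): 16 holes -> [(4, 1), (4, 2), (4, 5), (4, 6), (5, 1), (5, 2), (5, 5), (5, 6), (6, 1), (6, 2), (6, 5), (6, 6), (7, 1), (7, 2), (7, 5), (7, 6)]
Unfold 5 (reflect across h@4): 32 holes -> [(0, 1), (0, 2), (0, 5), (0, 6), (1, 1), (1, 2), (1, 5), (1, 6), (2, 1), (2, 2), (2, 5), (2, 6), (3, 1), (3, 2), (3, 5), (3, 6), (4, 1), (4, 2), (4, 5), (4, 6), (5, 1), (5, 2), (5, 5), (5, 6), (6, 1), (6, 2), (6, 5), (6, 6), (7, 1), (7, 2), (7, 5), (7, 6)]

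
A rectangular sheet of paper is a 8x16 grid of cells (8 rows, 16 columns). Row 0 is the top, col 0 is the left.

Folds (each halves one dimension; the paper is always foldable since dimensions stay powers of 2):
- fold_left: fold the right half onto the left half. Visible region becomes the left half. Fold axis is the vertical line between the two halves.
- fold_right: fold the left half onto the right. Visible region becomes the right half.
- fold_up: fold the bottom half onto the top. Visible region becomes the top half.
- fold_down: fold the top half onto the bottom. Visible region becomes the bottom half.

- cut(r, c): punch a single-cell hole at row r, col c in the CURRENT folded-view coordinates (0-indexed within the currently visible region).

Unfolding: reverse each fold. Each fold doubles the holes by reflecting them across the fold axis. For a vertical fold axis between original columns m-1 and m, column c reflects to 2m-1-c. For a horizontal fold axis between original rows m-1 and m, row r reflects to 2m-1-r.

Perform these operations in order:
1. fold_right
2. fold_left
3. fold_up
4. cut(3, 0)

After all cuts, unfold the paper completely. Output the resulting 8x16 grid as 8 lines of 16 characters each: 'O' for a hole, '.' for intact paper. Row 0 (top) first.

Op 1 fold_right: fold axis v@8; visible region now rows[0,8) x cols[8,16) = 8x8
Op 2 fold_left: fold axis v@12; visible region now rows[0,8) x cols[8,12) = 8x4
Op 3 fold_up: fold axis h@4; visible region now rows[0,4) x cols[8,12) = 4x4
Op 4 cut(3, 0): punch at orig (3,8); cuts so far [(3, 8)]; region rows[0,4) x cols[8,12) = 4x4
Unfold 1 (reflect across h@4): 2 holes -> [(3, 8), (4, 8)]
Unfold 2 (reflect across v@12): 4 holes -> [(3, 8), (3, 15), (4, 8), (4, 15)]
Unfold 3 (reflect across v@8): 8 holes -> [(3, 0), (3, 7), (3, 8), (3, 15), (4, 0), (4, 7), (4, 8), (4, 15)]

Answer: ................
................
................
O......OO......O
O......OO......O
................
................
................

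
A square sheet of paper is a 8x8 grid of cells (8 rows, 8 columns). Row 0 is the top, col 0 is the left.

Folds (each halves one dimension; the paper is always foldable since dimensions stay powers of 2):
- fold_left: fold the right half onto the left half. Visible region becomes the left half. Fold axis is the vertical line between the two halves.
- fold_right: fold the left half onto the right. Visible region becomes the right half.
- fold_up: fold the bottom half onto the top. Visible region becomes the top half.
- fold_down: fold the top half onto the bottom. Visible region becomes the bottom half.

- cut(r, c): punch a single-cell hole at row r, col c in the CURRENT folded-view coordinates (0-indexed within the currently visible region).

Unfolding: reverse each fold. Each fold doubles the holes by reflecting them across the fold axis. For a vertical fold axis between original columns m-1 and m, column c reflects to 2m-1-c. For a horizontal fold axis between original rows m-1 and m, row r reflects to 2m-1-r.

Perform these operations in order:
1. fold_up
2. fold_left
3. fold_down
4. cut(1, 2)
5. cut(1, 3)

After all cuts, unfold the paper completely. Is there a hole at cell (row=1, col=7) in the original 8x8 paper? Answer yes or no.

Answer: no

Derivation:
Op 1 fold_up: fold axis h@4; visible region now rows[0,4) x cols[0,8) = 4x8
Op 2 fold_left: fold axis v@4; visible region now rows[0,4) x cols[0,4) = 4x4
Op 3 fold_down: fold axis h@2; visible region now rows[2,4) x cols[0,4) = 2x4
Op 4 cut(1, 2): punch at orig (3,2); cuts so far [(3, 2)]; region rows[2,4) x cols[0,4) = 2x4
Op 5 cut(1, 3): punch at orig (3,3); cuts so far [(3, 2), (3, 3)]; region rows[2,4) x cols[0,4) = 2x4
Unfold 1 (reflect across h@2): 4 holes -> [(0, 2), (0, 3), (3, 2), (3, 3)]
Unfold 2 (reflect across v@4): 8 holes -> [(0, 2), (0, 3), (0, 4), (0, 5), (3, 2), (3, 3), (3, 4), (3, 5)]
Unfold 3 (reflect across h@4): 16 holes -> [(0, 2), (0, 3), (0, 4), (0, 5), (3, 2), (3, 3), (3, 4), (3, 5), (4, 2), (4, 3), (4, 4), (4, 5), (7, 2), (7, 3), (7, 4), (7, 5)]
Holes: [(0, 2), (0, 3), (0, 4), (0, 5), (3, 2), (3, 3), (3, 4), (3, 5), (4, 2), (4, 3), (4, 4), (4, 5), (7, 2), (7, 3), (7, 4), (7, 5)]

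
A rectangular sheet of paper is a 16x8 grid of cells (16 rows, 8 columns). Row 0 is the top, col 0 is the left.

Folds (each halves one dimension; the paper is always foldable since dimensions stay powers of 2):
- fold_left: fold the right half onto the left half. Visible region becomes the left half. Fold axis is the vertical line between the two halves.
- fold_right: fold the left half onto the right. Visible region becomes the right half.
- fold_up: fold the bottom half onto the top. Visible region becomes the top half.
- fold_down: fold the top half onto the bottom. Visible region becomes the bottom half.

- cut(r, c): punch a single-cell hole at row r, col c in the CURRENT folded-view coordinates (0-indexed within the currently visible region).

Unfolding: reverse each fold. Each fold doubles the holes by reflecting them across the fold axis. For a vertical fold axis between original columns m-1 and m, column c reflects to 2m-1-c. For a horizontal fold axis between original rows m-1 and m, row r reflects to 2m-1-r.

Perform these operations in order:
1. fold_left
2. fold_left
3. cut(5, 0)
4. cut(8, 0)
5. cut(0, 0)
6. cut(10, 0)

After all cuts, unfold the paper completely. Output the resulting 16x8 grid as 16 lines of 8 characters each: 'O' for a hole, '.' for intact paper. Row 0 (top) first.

Op 1 fold_left: fold axis v@4; visible region now rows[0,16) x cols[0,4) = 16x4
Op 2 fold_left: fold axis v@2; visible region now rows[0,16) x cols[0,2) = 16x2
Op 3 cut(5, 0): punch at orig (5,0); cuts so far [(5, 0)]; region rows[0,16) x cols[0,2) = 16x2
Op 4 cut(8, 0): punch at orig (8,0); cuts so far [(5, 0), (8, 0)]; region rows[0,16) x cols[0,2) = 16x2
Op 5 cut(0, 0): punch at orig (0,0); cuts so far [(0, 0), (5, 0), (8, 0)]; region rows[0,16) x cols[0,2) = 16x2
Op 6 cut(10, 0): punch at orig (10,0); cuts so far [(0, 0), (5, 0), (8, 0), (10, 0)]; region rows[0,16) x cols[0,2) = 16x2
Unfold 1 (reflect across v@2): 8 holes -> [(0, 0), (0, 3), (5, 0), (5, 3), (8, 0), (8, 3), (10, 0), (10, 3)]
Unfold 2 (reflect across v@4): 16 holes -> [(0, 0), (0, 3), (0, 4), (0, 7), (5, 0), (5, 3), (5, 4), (5, 7), (8, 0), (8, 3), (8, 4), (8, 7), (10, 0), (10, 3), (10, 4), (10, 7)]

Answer: O..OO..O
........
........
........
........
O..OO..O
........
........
O..OO..O
........
O..OO..O
........
........
........
........
........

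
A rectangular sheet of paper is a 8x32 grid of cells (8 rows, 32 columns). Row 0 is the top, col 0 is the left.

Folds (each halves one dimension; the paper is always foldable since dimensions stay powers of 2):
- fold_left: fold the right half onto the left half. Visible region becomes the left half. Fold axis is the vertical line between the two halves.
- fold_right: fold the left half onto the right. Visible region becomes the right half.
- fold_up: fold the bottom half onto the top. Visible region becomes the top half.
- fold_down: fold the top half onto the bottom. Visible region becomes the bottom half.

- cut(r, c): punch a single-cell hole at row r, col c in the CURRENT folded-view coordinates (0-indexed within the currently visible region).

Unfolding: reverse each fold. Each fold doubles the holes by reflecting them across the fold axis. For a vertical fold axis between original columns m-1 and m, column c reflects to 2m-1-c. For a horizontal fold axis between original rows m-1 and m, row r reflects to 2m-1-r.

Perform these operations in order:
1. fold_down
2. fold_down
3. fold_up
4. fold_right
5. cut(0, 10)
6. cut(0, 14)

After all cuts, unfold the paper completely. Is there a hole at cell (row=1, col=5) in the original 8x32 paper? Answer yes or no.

Op 1 fold_down: fold axis h@4; visible region now rows[4,8) x cols[0,32) = 4x32
Op 2 fold_down: fold axis h@6; visible region now rows[6,8) x cols[0,32) = 2x32
Op 3 fold_up: fold axis h@7; visible region now rows[6,7) x cols[0,32) = 1x32
Op 4 fold_right: fold axis v@16; visible region now rows[6,7) x cols[16,32) = 1x16
Op 5 cut(0, 10): punch at orig (6,26); cuts so far [(6, 26)]; region rows[6,7) x cols[16,32) = 1x16
Op 6 cut(0, 14): punch at orig (6,30); cuts so far [(6, 26), (6, 30)]; region rows[6,7) x cols[16,32) = 1x16
Unfold 1 (reflect across v@16): 4 holes -> [(6, 1), (6, 5), (6, 26), (6, 30)]
Unfold 2 (reflect across h@7): 8 holes -> [(6, 1), (6, 5), (6, 26), (6, 30), (7, 1), (7, 5), (7, 26), (7, 30)]
Unfold 3 (reflect across h@6): 16 holes -> [(4, 1), (4, 5), (4, 26), (4, 30), (5, 1), (5, 5), (5, 26), (5, 30), (6, 1), (6, 5), (6, 26), (6, 30), (7, 1), (7, 5), (7, 26), (7, 30)]
Unfold 4 (reflect across h@4): 32 holes -> [(0, 1), (0, 5), (0, 26), (0, 30), (1, 1), (1, 5), (1, 26), (1, 30), (2, 1), (2, 5), (2, 26), (2, 30), (3, 1), (3, 5), (3, 26), (3, 30), (4, 1), (4, 5), (4, 26), (4, 30), (5, 1), (5, 5), (5, 26), (5, 30), (6, 1), (6, 5), (6, 26), (6, 30), (7, 1), (7, 5), (7, 26), (7, 30)]
Holes: [(0, 1), (0, 5), (0, 26), (0, 30), (1, 1), (1, 5), (1, 26), (1, 30), (2, 1), (2, 5), (2, 26), (2, 30), (3, 1), (3, 5), (3, 26), (3, 30), (4, 1), (4, 5), (4, 26), (4, 30), (5, 1), (5, 5), (5, 26), (5, 30), (6, 1), (6, 5), (6, 26), (6, 30), (7, 1), (7, 5), (7, 26), (7, 30)]

Answer: yes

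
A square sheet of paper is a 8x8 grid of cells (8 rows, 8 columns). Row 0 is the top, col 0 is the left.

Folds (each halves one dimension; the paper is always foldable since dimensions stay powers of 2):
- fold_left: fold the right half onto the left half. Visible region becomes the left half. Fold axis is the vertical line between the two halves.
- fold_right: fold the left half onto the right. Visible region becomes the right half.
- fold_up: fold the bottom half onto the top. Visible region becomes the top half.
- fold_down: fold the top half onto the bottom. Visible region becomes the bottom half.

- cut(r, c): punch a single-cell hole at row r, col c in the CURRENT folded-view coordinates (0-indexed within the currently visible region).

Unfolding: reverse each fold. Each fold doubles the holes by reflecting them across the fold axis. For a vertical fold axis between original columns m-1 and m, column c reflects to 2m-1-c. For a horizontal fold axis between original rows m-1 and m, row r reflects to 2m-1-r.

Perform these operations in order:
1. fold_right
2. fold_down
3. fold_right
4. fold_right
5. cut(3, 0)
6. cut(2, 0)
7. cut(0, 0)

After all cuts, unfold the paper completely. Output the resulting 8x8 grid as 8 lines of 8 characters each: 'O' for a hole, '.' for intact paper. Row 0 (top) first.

Answer: OOOOOOOO
OOOOOOOO
........
OOOOOOOO
OOOOOOOO
........
OOOOOOOO
OOOOOOOO

Derivation:
Op 1 fold_right: fold axis v@4; visible region now rows[0,8) x cols[4,8) = 8x4
Op 2 fold_down: fold axis h@4; visible region now rows[4,8) x cols[4,8) = 4x4
Op 3 fold_right: fold axis v@6; visible region now rows[4,8) x cols[6,8) = 4x2
Op 4 fold_right: fold axis v@7; visible region now rows[4,8) x cols[7,8) = 4x1
Op 5 cut(3, 0): punch at orig (7,7); cuts so far [(7, 7)]; region rows[4,8) x cols[7,8) = 4x1
Op 6 cut(2, 0): punch at orig (6,7); cuts so far [(6, 7), (7, 7)]; region rows[4,8) x cols[7,8) = 4x1
Op 7 cut(0, 0): punch at orig (4,7); cuts so far [(4, 7), (6, 7), (7, 7)]; region rows[4,8) x cols[7,8) = 4x1
Unfold 1 (reflect across v@7): 6 holes -> [(4, 6), (4, 7), (6, 6), (6, 7), (7, 6), (7, 7)]
Unfold 2 (reflect across v@6): 12 holes -> [(4, 4), (4, 5), (4, 6), (4, 7), (6, 4), (6, 5), (6, 6), (6, 7), (7, 4), (7, 5), (7, 6), (7, 7)]
Unfold 3 (reflect across h@4): 24 holes -> [(0, 4), (0, 5), (0, 6), (0, 7), (1, 4), (1, 5), (1, 6), (1, 7), (3, 4), (3, 5), (3, 6), (3, 7), (4, 4), (4, 5), (4, 6), (4, 7), (6, 4), (6, 5), (6, 6), (6, 7), (7, 4), (7, 5), (7, 6), (7, 7)]
Unfold 4 (reflect across v@4): 48 holes -> [(0, 0), (0, 1), (0, 2), (0, 3), (0, 4), (0, 5), (0, 6), (0, 7), (1, 0), (1, 1), (1, 2), (1, 3), (1, 4), (1, 5), (1, 6), (1, 7), (3, 0), (3, 1), (3, 2), (3, 3), (3, 4), (3, 5), (3, 6), (3, 7), (4, 0), (4, 1), (4, 2), (4, 3), (4, 4), (4, 5), (4, 6), (4, 7), (6, 0), (6, 1), (6, 2), (6, 3), (6, 4), (6, 5), (6, 6), (6, 7), (7, 0), (7, 1), (7, 2), (7, 3), (7, 4), (7, 5), (7, 6), (7, 7)]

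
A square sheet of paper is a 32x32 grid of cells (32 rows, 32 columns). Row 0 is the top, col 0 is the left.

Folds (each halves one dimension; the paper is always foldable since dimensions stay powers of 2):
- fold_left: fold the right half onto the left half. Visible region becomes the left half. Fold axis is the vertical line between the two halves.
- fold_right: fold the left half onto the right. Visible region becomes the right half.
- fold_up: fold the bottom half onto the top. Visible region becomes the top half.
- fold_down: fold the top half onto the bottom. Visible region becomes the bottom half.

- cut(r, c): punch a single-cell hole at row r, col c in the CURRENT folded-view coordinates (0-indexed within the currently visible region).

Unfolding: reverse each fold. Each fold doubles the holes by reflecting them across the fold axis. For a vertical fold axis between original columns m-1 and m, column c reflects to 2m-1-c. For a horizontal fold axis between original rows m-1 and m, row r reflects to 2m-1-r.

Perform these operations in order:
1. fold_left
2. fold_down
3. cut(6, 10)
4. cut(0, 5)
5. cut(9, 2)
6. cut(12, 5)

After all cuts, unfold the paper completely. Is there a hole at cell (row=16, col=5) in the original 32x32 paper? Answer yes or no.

Answer: yes

Derivation:
Op 1 fold_left: fold axis v@16; visible region now rows[0,32) x cols[0,16) = 32x16
Op 2 fold_down: fold axis h@16; visible region now rows[16,32) x cols[0,16) = 16x16
Op 3 cut(6, 10): punch at orig (22,10); cuts so far [(22, 10)]; region rows[16,32) x cols[0,16) = 16x16
Op 4 cut(0, 5): punch at orig (16,5); cuts so far [(16, 5), (22, 10)]; region rows[16,32) x cols[0,16) = 16x16
Op 5 cut(9, 2): punch at orig (25,2); cuts so far [(16, 5), (22, 10), (25, 2)]; region rows[16,32) x cols[0,16) = 16x16
Op 6 cut(12, 5): punch at orig (28,5); cuts so far [(16, 5), (22, 10), (25, 2), (28, 5)]; region rows[16,32) x cols[0,16) = 16x16
Unfold 1 (reflect across h@16): 8 holes -> [(3, 5), (6, 2), (9, 10), (15, 5), (16, 5), (22, 10), (25, 2), (28, 5)]
Unfold 2 (reflect across v@16): 16 holes -> [(3, 5), (3, 26), (6, 2), (6, 29), (9, 10), (9, 21), (15, 5), (15, 26), (16, 5), (16, 26), (22, 10), (22, 21), (25, 2), (25, 29), (28, 5), (28, 26)]
Holes: [(3, 5), (3, 26), (6, 2), (6, 29), (9, 10), (9, 21), (15, 5), (15, 26), (16, 5), (16, 26), (22, 10), (22, 21), (25, 2), (25, 29), (28, 5), (28, 26)]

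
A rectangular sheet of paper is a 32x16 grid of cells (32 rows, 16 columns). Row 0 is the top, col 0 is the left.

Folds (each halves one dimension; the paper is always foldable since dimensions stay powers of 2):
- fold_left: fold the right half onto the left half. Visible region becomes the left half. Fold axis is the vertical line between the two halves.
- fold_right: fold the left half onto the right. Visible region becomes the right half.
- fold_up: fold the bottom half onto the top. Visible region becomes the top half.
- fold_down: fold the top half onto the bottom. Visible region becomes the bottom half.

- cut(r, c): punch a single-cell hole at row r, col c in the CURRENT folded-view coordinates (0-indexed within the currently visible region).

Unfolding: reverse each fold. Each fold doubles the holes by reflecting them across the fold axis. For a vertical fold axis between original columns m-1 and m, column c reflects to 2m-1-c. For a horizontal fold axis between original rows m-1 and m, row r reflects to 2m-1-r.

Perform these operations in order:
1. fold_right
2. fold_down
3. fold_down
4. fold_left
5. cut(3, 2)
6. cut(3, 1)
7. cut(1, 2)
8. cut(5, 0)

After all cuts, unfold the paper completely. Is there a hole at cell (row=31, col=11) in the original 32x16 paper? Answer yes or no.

Answer: no

Derivation:
Op 1 fold_right: fold axis v@8; visible region now rows[0,32) x cols[8,16) = 32x8
Op 2 fold_down: fold axis h@16; visible region now rows[16,32) x cols[8,16) = 16x8
Op 3 fold_down: fold axis h@24; visible region now rows[24,32) x cols[8,16) = 8x8
Op 4 fold_left: fold axis v@12; visible region now rows[24,32) x cols[8,12) = 8x4
Op 5 cut(3, 2): punch at orig (27,10); cuts so far [(27, 10)]; region rows[24,32) x cols[8,12) = 8x4
Op 6 cut(3, 1): punch at orig (27,9); cuts so far [(27, 9), (27, 10)]; region rows[24,32) x cols[8,12) = 8x4
Op 7 cut(1, 2): punch at orig (25,10); cuts so far [(25, 10), (27, 9), (27, 10)]; region rows[24,32) x cols[8,12) = 8x4
Op 8 cut(5, 0): punch at orig (29,8); cuts so far [(25, 10), (27, 9), (27, 10), (29, 8)]; region rows[24,32) x cols[8,12) = 8x4
Unfold 1 (reflect across v@12): 8 holes -> [(25, 10), (25, 13), (27, 9), (27, 10), (27, 13), (27, 14), (29, 8), (29, 15)]
Unfold 2 (reflect across h@24): 16 holes -> [(18, 8), (18, 15), (20, 9), (20, 10), (20, 13), (20, 14), (22, 10), (22, 13), (25, 10), (25, 13), (27, 9), (27, 10), (27, 13), (27, 14), (29, 8), (29, 15)]
Unfold 3 (reflect across h@16): 32 holes -> [(2, 8), (2, 15), (4, 9), (4, 10), (4, 13), (4, 14), (6, 10), (6, 13), (9, 10), (9, 13), (11, 9), (11, 10), (11, 13), (11, 14), (13, 8), (13, 15), (18, 8), (18, 15), (20, 9), (20, 10), (20, 13), (20, 14), (22, 10), (22, 13), (25, 10), (25, 13), (27, 9), (27, 10), (27, 13), (27, 14), (29, 8), (29, 15)]
Unfold 4 (reflect across v@8): 64 holes -> [(2, 0), (2, 7), (2, 8), (2, 15), (4, 1), (4, 2), (4, 5), (4, 6), (4, 9), (4, 10), (4, 13), (4, 14), (6, 2), (6, 5), (6, 10), (6, 13), (9, 2), (9, 5), (9, 10), (9, 13), (11, 1), (11, 2), (11, 5), (11, 6), (11, 9), (11, 10), (11, 13), (11, 14), (13, 0), (13, 7), (13, 8), (13, 15), (18, 0), (18, 7), (18, 8), (18, 15), (20, 1), (20, 2), (20, 5), (20, 6), (20, 9), (20, 10), (20, 13), (20, 14), (22, 2), (22, 5), (22, 10), (22, 13), (25, 2), (25, 5), (25, 10), (25, 13), (27, 1), (27, 2), (27, 5), (27, 6), (27, 9), (27, 10), (27, 13), (27, 14), (29, 0), (29, 7), (29, 8), (29, 15)]
Holes: [(2, 0), (2, 7), (2, 8), (2, 15), (4, 1), (4, 2), (4, 5), (4, 6), (4, 9), (4, 10), (4, 13), (4, 14), (6, 2), (6, 5), (6, 10), (6, 13), (9, 2), (9, 5), (9, 10), (9, 13), (11, 1), (11, 2), (11, 5), (11, 6), (11, 9), (11, 10), (11, 13), (11, 14), (13, 0), (13, 7), (13, 8), (13, 15), (18, 0), (18, 7), (18, 8), (18, 15), (20, 1), (20, 2), (20, 5), (20, 6), (20, 9), (20, 10), (20, 13), (20, 14), (22, 2), (22, 5), (22, 10), (22, 13), (25, 2), (25, 5), (25, 10), (25, 13), (27, 1), (27, 2), (27, 5), (27, 6), (27, 9), (27, 10), (27, 13), (27, 14), (29, 0), (29, 7), (29, 8), (29, 15)]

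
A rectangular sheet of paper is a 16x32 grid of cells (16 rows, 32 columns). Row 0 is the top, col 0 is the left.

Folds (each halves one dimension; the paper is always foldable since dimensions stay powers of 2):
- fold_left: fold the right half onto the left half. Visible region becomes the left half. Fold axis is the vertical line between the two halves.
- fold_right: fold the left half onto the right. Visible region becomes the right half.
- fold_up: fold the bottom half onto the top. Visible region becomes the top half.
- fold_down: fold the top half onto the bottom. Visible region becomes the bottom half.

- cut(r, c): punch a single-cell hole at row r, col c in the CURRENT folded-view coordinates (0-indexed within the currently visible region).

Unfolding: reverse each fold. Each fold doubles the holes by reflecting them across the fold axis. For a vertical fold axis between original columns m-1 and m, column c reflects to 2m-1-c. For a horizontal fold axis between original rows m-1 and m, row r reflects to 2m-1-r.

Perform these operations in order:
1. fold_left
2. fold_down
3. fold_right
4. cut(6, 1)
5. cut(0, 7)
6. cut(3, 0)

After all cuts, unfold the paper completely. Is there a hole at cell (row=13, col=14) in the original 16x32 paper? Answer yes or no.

Answer: no

Derivation:
Op 1 fold_left: fold axis v@16; visible region now rows[0,16) x cols[0,16) = 16x16
Op 2 fold_down: fold axis h@8; visible region now rows[8,16) x cols[0,16) = 8x16
Op 3 fold_right: fold axis v@8; visible region now rows[8,16) x cols[8,16) = 8x8
Op 4 cut(6, 1): punch at orig (14,9); cuts so far [(14, 9)]; region rows[8,16) x cols[8,16) = 8x8
Op 5 cut(0, 7): punch at orig (8,15); cuts so far [(8, 15), (14, 9)]; region rows[8,16) x cols[8,16) = 8x8
Op 6 cut(3, 0): punch at orig (11,8); cuts so far [(8, 15), (11, 8), (14, 9)]; region rows[8,16) x cols[8,16) = 8x8
Unfold 1 (reflect across v@8): 6 holes -> [(8, 0), (8, 15), (11, 7), (11, 8), (14, 6), (14, 9)]
Unfold 2 (reflect across h@8): 12 holes -> [(1, 6), (1, 9), (4, 7), (4, 8), (7, 0), (7, 15), (8, 0), (8, 15), (11, 7), (11, 8), (14, 6), (14, 9)]
Unfold 3 (reflect across v@16): 24 holes -> [(1, 6), (1, 9), (1, 22), (1, 25), (4, 7), (4, 8), (4, 23), (4, 24), (7, 0), (7, 15), (7, 16), (7, 31), (8, 0), (8, 15), (8, 16), (8, 31), (11, 7), (11, 8), (11, 23), (11, 24), (14, 6), (14, 9), (14, 22), (14, 25)]
Holes: [(1, 6), (1, 9), (1, 22), (1, 25), (4, 7), (4, 8), (4, 23), (4, 24), (7, 0), (7, 15), (7, 16), (7, 31), (8, 0), (8, 15), (8, 16), (8, 31), (11, 7), (11, 8), (11, 23), (11, 24), (14, 6), (14, 9), (14, 22), (14, 25)]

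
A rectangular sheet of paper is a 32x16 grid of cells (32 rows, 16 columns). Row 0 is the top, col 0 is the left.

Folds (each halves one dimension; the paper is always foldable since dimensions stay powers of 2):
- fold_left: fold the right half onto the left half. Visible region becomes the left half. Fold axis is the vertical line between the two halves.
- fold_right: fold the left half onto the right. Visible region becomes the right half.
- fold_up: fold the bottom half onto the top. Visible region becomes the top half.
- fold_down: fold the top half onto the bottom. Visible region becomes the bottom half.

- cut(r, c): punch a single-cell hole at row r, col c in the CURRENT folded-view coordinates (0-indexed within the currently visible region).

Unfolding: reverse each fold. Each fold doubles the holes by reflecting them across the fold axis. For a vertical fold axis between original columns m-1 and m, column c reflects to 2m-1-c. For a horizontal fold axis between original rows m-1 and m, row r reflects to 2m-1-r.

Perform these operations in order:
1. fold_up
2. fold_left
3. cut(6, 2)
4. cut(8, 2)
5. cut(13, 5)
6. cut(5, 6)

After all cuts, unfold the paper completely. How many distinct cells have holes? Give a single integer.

Op 1 fold_up: fold axis h@16; visible region now rows[0,16) x cols[0,16) = 16x16
Op 2 fold_left: fold axis v@8; visible region now rows[0,16) x cols[0,8) = 16x8
Op 3 cut(6, 2): punch at orig (6,2); cuts so far [(6, 2)]; region rows[0,16) x cols[0,8) = 16x8
Op 4 cut(8, 2): punch at orig (8,2); cuts so far [(6, 2), (8, 2)]; region rows[0,16) x cols[0,8) = 16x8
Op 5 cut(13, 5): punch at orig (13,5); cuts so far [(6, 2), (8, 2), (13, 5)]; region rows[0,16) x cols[0,8) = 16x8
Op 6 cut(5, 6): punch at orig (5,6); cuts so far [(5, 6), (6, 2), (8, 2), (13, 5)]; region rows[0,16) x cols[0,8) = 16x8
Unfold 1 (reflect across v@8): 8 holes -> [(5, 6), (5, 9), (6, 2), (6, 13), (8, 2), (8, 13), (13, 5), (13, 10)]
Unfold 2 (reflect across h@16): 16 holes -> [(5, 6), (5, 9), (6, 2), (6, 13), (8, 2), (8, 13), (13, 5), (13, 10), (18, 5), (18, 10), (23, 2), (23, 13), (25, 2), (25, 13), (26, 6), (26, 9)]

Answer: 16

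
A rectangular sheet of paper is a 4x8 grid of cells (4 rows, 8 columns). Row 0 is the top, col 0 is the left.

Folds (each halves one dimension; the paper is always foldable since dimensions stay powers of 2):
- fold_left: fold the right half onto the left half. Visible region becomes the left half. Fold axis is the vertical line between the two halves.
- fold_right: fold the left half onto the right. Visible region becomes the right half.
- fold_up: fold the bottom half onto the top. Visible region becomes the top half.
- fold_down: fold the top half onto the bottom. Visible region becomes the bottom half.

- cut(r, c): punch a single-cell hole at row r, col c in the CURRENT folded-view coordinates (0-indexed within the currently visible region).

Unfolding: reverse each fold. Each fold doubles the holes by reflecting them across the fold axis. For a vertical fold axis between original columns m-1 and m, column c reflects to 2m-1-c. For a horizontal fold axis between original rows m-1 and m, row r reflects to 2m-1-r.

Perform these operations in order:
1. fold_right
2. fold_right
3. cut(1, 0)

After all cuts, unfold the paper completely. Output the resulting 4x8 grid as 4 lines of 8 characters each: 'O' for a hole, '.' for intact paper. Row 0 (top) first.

Op 1 fold_right: fold axis v@4; visible region now rows[0,4) x cols[4,8) = 4x4
Op 2 fold_right: fold axis v@6; visible region now rows[0,4) x cols[6,8) = 4x2
Op 3 cut(1, 0): punch at orig (1,6); cuts so far [(1, 6)]; region rows[0,4) x cols[6,8) = 4x2
Unfold 1 (reflect across v@6): 2 holes -> [(1, 5), (1, 6)]
Unfold 2 (reflect across v@4): 4 holes -> [(1, 1), (1, 2), (1, 5), (1, 6)]

Answer: ........
.OO..OO.
........
........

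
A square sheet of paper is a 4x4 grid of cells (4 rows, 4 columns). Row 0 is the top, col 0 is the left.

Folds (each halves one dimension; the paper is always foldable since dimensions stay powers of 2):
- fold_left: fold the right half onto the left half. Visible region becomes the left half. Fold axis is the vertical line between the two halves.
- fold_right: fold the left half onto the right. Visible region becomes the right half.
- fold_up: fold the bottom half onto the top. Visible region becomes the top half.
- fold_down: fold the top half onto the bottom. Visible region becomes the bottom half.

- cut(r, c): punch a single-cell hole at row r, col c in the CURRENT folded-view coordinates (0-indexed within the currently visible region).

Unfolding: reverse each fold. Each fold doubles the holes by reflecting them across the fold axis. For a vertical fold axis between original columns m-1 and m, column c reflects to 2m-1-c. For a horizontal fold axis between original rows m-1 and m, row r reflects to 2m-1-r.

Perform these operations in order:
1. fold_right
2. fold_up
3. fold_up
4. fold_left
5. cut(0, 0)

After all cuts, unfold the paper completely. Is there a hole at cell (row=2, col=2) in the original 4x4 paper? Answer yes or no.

Answer: yes

Derivation:
Op 1 fold_right: fold axis v@2; visible region now rows[0,4) x cols[2,4) = 4x2
Op 2 fold_up: fold axis h@2; visible region now rows[0,2) x cols[2,4) = 2x2
Op 3 fold_up: fold axis h@1; visible region now rows[0,1) x cols[2,4) = 1x2
Op 4 fold_left: fold axis v@3; visible region now rows[0,1) x cols[2,3) = 1x1
Op 5 cut(0, 0): punch at orig (0,2); cuts so far [(0, 2)]; region rows[0,1) x cols[2,3) = 1x1
Unfold 1 (reflect across v@3): 2 holes -> [(0, 2), (0, 3)]
Unfold 2 (reflect across h@1): 4 holes -> [(0, 2), (0, 3), (1, 2), (1, 3)]
Unfold 3 (reflect across h@2): 8 holes -> [(0, 2), (0, 3), (1, 2), (1, 3), (2, 2), (2, 3), (3, 2), (3, 3)]
Unfold 4 (reflect across v@2): 16 holes -> [(0, 0), (0, 1), (0, 2), (0, 3), (1, 0), (1, 1), (1, 2), (1, 3), (2, 0), (2, 1), (2, 2), (2, 3), (3, 0), (3, 1), (3, 2), (3, 3)]
Holes: [(0, 0), (0, 1), (0, 2), (0, 3), (1, 0), (1, 1), (1, 2), (1, 3), (2, 0), (2, 1), (2, 2), (2, 3), (3, 0), (3, 1), (3, 2), (3, 3)]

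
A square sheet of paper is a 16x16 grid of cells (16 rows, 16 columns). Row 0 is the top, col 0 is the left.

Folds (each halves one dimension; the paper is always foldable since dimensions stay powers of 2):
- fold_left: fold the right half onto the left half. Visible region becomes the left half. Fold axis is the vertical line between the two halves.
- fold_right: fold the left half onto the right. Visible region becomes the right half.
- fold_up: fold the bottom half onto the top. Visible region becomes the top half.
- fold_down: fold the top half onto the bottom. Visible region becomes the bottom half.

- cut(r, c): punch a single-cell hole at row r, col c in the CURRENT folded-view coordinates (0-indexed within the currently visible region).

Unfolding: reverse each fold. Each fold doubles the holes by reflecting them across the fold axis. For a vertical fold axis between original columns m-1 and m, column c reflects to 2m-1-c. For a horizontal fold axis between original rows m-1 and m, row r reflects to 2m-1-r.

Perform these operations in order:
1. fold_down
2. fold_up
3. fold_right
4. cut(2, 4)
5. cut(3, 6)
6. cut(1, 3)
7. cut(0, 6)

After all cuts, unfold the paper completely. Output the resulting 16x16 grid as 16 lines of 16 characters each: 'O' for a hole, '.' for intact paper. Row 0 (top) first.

Answer: .O............O.
....O......O....
...O........O...
.O............O.
.O............O.
...O........O...
....O......O....
.O............O.
.O............O.
....O......O....
...O........O...
.O............O.
.O............O.
...O........O...
....O......O....
.O............O.

Derivation:
Op 1 fold_down: fold axis h@8; visible region now rows[8,16) x cols[0,16) = 8x16
Op 2 fold_up: fold axis h@12; visible region now rows[8,12) x cols[0,16) = 4x16
Op 3 fold_right: fold axis v@8; visible region now rows[8,12) x cols[8,16) = 4x8
Op 4 cut(2, 4): punch at orig (10,12); cuts so far [(10, 12)]; region rows[8,12) x cols[8,16) = 4x8
Op 5 cut(3, 6): punch at orig (11,14); cuts so far [(10, 12), (11, 14)]; region rows[8,12) x cols[8,16) = 4x8
Op 6 cut(1, 3): punch at orig (9,11); cuts so far [(9, 11), (10, 12), (11, 14)]; region rows[8,12) x cols[8,16) = 4x8
Op 7 cut(0, 6): punch at orig (8,14); cuts so far [(8, 14), (9, 11), (10, 12), (11, 14)]; region rows[8,12) x cols[8,16) = 4x8
Unfold 1 (reflect across v@8): 8 holes -> [(8, 1), (8, 14), (9, 4), (9, 11), (10, 3), (10, 12), (11, 1), (11, 14)]
Unfold 2 (reflect across h@12): 16 holes -> [(8, 1), (8, 14), (9, 4), (9, 11), (10, 3), (10, 12), (11, 1), (11, 14), (12, 1), (12, 14), (13, 3), (13, 12), (14, 4), (14, 11), (15, 1), (15, 14)]
Unfold 3 (reflect across h@8): 32 holes -> [(0, 1), (0, 14), (1, 4), (1, 11), (2, 3), (2, 12), (3, 1), (3, 14), (4, 1), (4, 14), (5, 3), (5, 12), (6, 4), (6, 11), (7, 1), (7, 14), (8, 1), (8, 14), (9, 4), (9, 11), (10, 3), (10, 12), (11, 1), (11, 14), (12, 1), (12, 14), (13, 3), (13, 12), (14, 4), (14, 11), (15, 1), (15, 14)]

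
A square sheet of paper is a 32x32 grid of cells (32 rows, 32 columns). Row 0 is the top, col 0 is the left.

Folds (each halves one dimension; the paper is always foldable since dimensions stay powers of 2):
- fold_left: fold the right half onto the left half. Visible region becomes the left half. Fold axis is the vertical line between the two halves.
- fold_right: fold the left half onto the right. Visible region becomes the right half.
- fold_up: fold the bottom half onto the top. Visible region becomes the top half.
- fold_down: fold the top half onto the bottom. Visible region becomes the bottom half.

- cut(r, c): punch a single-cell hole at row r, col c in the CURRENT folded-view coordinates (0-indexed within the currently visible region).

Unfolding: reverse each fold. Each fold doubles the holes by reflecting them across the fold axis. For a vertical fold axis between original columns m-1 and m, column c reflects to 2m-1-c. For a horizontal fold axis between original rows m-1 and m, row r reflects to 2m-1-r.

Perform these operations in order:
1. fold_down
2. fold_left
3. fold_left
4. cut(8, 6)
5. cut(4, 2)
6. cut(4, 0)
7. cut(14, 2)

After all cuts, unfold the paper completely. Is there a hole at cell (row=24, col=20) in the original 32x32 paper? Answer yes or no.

Op 1 fold_down: fold axis h@16; visible region now rows[16,32) x cols[0,32) = 16x32
Op 2 fold_left: fold axis v@16; visible region now rows[16,32) x cols[0,16) = 16x16
Op 3 fold_left: fold axis v@8; visible region now rows[16,32) x cols[0,8) = 16x8
Op 4 cut(8, 6): punch at orig (24,6); cuts so far [(24, 6)]; region rows[16,32) x cols[0,8) = 16x8
Op 5 cut(4, 2): punch at orig (20,2); cuts so far [(20, 2), (24, 6)]; region rows[16,32) x cols[0,8) = 16x8
Op 6 cut(4, 0): punch at orig (20,0); cuts so far [(20, 0), (20, 2), (24, 6)]; region rows[16,32) x cols[0,8) = 16x8
Op 7 cut(14, 2): punch at orig (30,2); cuts so far [(20, 0), (20, 2), (24, 6), (30, 2)]; region rows[16,32) x cols[0,8) = 16x8
Unfold 1 (reflect across v@8): 8 holes -> [(20, 0), (20, 2), (20, 13), (20, 15), (24, 6), (24, 9), (30, 2), (30, 13)]
Unfold 2 (reflect across v@16): 16 holes -> [(20, 0), (20, 2), (20, 13), (20, 15), (20, 16), (20, 18), (20, 29), (20, 31), (24, 6), (24, 9), (24, 22), (24, 25), (30, 2), (30, 13), (30, 18), (30, 29)]
Unfold 3 (reflect across h@16): 32 holes -> [(1, 2), (1, 13), (1, 18), (1, 29), (7, 6), (7, 9), (7, 22), (7, 25), (11, 0), (11, 2), (11, 13), (11, 15), (11, 16), (11, 18), (11, 29), (11, 31), (20, 0), (20, 2), (20, 13), (20, 15), (20, 16), (20, 18), (20, 29), (20, 31), (24, 6), (24, 9), (24, 22), (24, 25), (30, 2), (30, 13), (30, 18), (30, 29)]
Holes: [(1, 2), (1, 13), (1, 18), (1, 29), (7, 6), (7, 9), (7, 22), (7, 25), (11, 0), (11, 2), (11, 13), (11, 15), (11, 16), (11, 18), (11, 29), (11, 31), (20, 0), (20, 2), (20, 13), (20, 15), (20, 16), (20, 18), (20, 29), (20, 31), (24, 6), (24, 9), (24, 22), (24, 25), (30, 2), (30, 13), (30, 18), (30, 29)]

Answer: no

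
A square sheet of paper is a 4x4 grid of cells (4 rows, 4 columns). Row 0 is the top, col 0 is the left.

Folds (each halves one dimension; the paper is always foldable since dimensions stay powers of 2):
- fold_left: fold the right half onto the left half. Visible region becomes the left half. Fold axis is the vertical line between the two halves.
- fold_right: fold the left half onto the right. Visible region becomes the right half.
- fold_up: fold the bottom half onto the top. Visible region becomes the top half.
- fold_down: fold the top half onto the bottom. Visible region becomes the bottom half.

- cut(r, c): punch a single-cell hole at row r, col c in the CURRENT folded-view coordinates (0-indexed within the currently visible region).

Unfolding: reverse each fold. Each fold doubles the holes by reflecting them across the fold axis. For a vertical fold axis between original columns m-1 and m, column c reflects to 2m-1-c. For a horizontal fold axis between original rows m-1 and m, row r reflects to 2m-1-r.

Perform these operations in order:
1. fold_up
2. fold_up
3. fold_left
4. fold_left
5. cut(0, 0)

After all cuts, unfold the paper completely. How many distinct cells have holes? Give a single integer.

Op 1 fold_up: fold axis h@2; visible region now rows[0,2) x cols[0,4) = 2x4
Op 2 fold_up: fold axis h@1; visible region now rows[0,1) x cols[0,4) = 1x4
Op 3 fold_left: fold axis v@2; visible region now rows[0,1) x cols[0,2) = 1x2
Op 4 fold_left: fold axis v@1; visible region now rows[0,1) x cols[0,1) = 1x1
Op 5 cut(0, 0): punch at orig (0,0); cuts so far [(0, 0)]; region rows[0,1) x cols[0,1) = 1x1
Unfold 1 (reflect across v@1): 2 holes -> [(0, 0), (0, 1)]
Unfold 2 (reflect across v@2): 4 holes -> [(0, 0), (0, 1), (0, 2), (0, 3)]
Unfold 3 (reflect across h@1): 8 holes -> [(0, 0), (0, 1), (0, 2), (0, 3), (1, 0), (1, 1), (1, 2), (1, 3)]
Unfold 4 (reflect across h@2): 16 holes -> [(0, 0), (0, 1), (0, 2), (0, 3), (1, 0), (1, 1), (1, 2), (1, 3), (2, 0), (2, 1), (2, 2), (2, 3), (3, 0), (3, 1), (3, 2), (3, 3)]

Answer: 16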